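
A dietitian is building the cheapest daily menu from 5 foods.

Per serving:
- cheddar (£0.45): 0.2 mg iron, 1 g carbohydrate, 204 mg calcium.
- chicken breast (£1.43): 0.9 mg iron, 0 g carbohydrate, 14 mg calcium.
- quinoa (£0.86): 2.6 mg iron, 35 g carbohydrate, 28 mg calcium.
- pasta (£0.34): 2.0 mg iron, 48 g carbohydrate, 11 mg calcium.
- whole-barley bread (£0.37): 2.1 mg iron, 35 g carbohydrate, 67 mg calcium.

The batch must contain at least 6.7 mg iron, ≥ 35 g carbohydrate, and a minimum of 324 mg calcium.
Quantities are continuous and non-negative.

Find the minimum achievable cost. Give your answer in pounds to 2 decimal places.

£1.41

Set it up as a linear program. Let x1 = servings of cheddar, x2 = servings of chicken breast, x3 = servings of quinoa, x4 = servings of pasta, x5 = servings of whole-barley bread.
Minimise 0.45x1 + 1.43x2 + 0.86x3 + 0.34x4 + 0.37x5 with:
  0.2x1 + 0.9x2 + 2.6x3 + 2x4 + 2.1x5 ≥ 6.7   (iron)
  1x1 + 35x3 + 48x4 + 35x5 ≥ 35   (carbohydrate)
  204x1 + 14x2 + 28x3 + 11x4 + 67x5 ≥ 324   (calcium)
  x1, x2, x3, x4, x5 ≥ 0.
The cheapest feasible vertex uses only cheddar, whole-barley bread; chicken breast, quinoa, pasta are not used. Binding constraints: iron and calcium.
Solving gives x1 = 0.5578, x5 = 3.137.
Hence cost = 0.45·0.5578 + 0.37·3.137 = £1.4117.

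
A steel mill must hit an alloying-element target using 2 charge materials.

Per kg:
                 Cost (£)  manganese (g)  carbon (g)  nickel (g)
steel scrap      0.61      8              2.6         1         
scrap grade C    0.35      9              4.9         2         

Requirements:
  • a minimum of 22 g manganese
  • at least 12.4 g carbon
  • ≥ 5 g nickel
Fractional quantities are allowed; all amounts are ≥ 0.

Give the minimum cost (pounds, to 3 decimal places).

Let x1 = kg of steel scrap, x2 = kg of scrap grade C.
Minimise 0.61x1 + 0.35x2 subject to:
  8x1 + 9x2 ≥ 22   (manganese)
  2.6x1 + 4.9x2 ≥ 12.4   (carbon)
  1x1 + 2x2 ≥ 5   (nickel)
  x1, x2 ≥ 0.
At the optimum only scrap grade C is positive (steel scrap = 0). There the carbon constraint is tight.
Solving gives x2 = 2.531.
Objective = 0.35·2.531 = 0.88585.

£0.886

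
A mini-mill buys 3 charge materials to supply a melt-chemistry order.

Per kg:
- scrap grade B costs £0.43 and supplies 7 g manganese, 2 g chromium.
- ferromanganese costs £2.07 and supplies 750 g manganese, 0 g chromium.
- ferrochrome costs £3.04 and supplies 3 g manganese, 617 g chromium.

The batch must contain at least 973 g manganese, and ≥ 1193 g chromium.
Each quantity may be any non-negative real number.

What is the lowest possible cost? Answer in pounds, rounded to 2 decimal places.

Treat it as an LP. Let x1 = kg of scrap grade B, x2 = kg of ferromanganese, x3 = kg of ferrochrome.
Minimise 0.43x1 + 2.07x2 + 3.04x3 with:
  7x1 + 750x2 + 3x3 ≥ 973   (manganese)
  2x1 + 617x3 ≥ 1193   (chromium)
  x1, x2, x3 ≥ 0.
The cheapest feasible vertex uses only ferromanganese, ferrochrome; scrap grade B is not used. Binding constraints: manganese and chromium.
So ferromanganese = 1.29 kg, ferrochrome = 1.934 kg.
Hence cost = 2.07·1.29 + 3.04·1.934 = £8.5497.

£8.55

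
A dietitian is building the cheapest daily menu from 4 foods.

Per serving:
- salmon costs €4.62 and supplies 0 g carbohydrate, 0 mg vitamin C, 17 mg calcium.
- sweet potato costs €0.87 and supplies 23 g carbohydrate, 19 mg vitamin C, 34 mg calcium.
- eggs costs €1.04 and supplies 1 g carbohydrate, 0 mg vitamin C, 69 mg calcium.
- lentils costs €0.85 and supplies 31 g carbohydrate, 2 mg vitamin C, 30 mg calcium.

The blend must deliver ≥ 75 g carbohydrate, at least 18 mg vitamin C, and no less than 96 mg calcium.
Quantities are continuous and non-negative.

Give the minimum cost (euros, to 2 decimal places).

€2.45

Set it up as a linear program. Let x1 = servings of salmon, x2 = servings of sweet potato, x3 = servings of eggs, x4 = servings of lentils.
min 4.62x1 + 0.87x2 + 1.04x3 + 0.85x4 subject to:
  23x2 + 1x3 + 31x4 ≥ 75   (carbohydrate)
  19x2 + 2x4 ≥ 18   (vitamin C)
  17x1 + 34x2 + 69x3 + 30x4 ≥ 96   (calcium)
  x1, x2, x3, x4 ≥ 0.
The optimal basis is {sweet potato, eggs, lentils}; salmon drops out. The carbohydrate, vitamin C, calcium requirements are met with equality.
Optimal quantities: sweet potato = 0.7522 servings, eggs = 0.2144 servings, lentils = 1.854 servings.
Hence cost = 0.87·0.7522 + 1.04·0.2144 + 0.85·1.854 = €2.4533.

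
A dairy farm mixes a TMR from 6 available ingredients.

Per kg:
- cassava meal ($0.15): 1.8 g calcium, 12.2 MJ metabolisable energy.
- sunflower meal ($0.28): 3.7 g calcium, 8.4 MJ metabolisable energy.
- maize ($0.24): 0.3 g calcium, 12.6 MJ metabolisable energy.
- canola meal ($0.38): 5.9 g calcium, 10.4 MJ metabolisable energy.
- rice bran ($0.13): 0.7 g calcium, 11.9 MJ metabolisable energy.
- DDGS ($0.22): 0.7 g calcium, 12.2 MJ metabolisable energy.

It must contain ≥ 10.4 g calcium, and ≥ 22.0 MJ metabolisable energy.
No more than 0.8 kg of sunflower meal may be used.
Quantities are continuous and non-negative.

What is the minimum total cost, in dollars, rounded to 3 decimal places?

$0.684

Let x1 = kg of cassava meal, x2 = kg of sunflower meal, x3 = kg of maize, x4 = kg of canola meal, x5 = kg of rice bran, x6 = kg of DDGS.
Minimise 0.15x1 + 0.28x2 + 0.24x3 + 0.38x4 + 0.13x5 + 0.22x6 s.t.:
  1.8x1 + 3.7x2 + 0.3x3 + 5.9x4 + 0.7x5 + 0.7x6 ≥ 10.4   (calcium)
  12.2x1 + 8.4x2 + 12.6x3 + 10.4x4 + 11.9x5 + 12.2x6 ≥ 22   (metabolisable energy)
  x2 ≤ 0.8
  x1, x2, x3, x4, x5, x6 ≥ 0.
The optimal basis is {cassava meal, canola meal}; sunflower meal, maize, rice bran, DDGS drop out. Binding constraints: calcium and metabolisable energy.
That vertex is x1 = 0.4063, x4 = 1.639.
Objective = 0.15·0.4063 + 0.38·1.639 = 0.68377.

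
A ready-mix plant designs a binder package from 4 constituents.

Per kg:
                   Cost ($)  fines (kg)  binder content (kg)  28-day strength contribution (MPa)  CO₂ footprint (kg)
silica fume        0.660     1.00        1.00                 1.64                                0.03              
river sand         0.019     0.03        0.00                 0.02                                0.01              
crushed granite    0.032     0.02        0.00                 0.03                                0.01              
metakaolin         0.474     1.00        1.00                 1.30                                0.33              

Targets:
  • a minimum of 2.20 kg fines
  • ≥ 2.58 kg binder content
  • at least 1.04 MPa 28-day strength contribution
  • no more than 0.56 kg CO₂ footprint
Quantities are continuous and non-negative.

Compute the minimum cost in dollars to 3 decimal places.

Set it up as a linear program. Let x1 = kg of silica fume, x2 = kg of river sand, x3 = kg of crushed granite, x4 = kg of metakaolin.
min 0.66x1 + 0.019x2 + 0.032x3 + 0.474x4 subject to:
  1x1 + 0.03x2 + 0.02x3 + 1x4 ≥ 2.2   (fines)
  1x1 + 1x4 ≥ 2.58   (binder content)
  1.64x1 + 0.02x2 + 0.03x3 + 1.3x4 ≥ 1.04   (28-day strength contribution)
  0.03x1 + 0.01x2 + 0.01x3 + 0.33x4 ≤ 0.56   (CO₂ footprint)
  x1, x2, x3, x4 ≥ 0.
The minimum-cost mix takes nothing from river sand, crushed granite — only silica fume, metakaolin. There the binder content and CO₂ footprint constraints are tight.
So silica fume = 0.9713 kg, metakaolin = 1.609 kg.
Hence cost = 0.66·0.9713 + 0.474·1.609 = $1.40372.

$1.404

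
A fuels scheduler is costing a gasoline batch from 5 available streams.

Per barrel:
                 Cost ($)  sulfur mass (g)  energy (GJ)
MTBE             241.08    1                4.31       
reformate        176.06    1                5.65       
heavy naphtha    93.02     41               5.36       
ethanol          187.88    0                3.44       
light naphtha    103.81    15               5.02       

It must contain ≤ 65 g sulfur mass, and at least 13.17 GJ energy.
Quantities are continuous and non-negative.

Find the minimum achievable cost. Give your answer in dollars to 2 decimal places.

This is a linear program. Let x1 = barrels of MTBE, x2 = barrels of reformate, x3 = barrels of heavy naphtha, x4 = barrels of ethanol, x5 = barrels of light naphtha.
Minimise 241.08x1 + 176.06x2 + 93.02x3 + 187.88x4 + 103.81x5 subject to:
  1x1 + 1x2 + 41x3 + 15x5 ≤ 65   (sulfur mass)
  4.31x1 + 5.65x2 + 5.36x3 + 3.44x4 + 5.02x5 ≥ 13.17   (energy)
  x1, x2, x3, x4, x5 ≥ 0.
The optimal basis is {heavy naphtha, light naphtha}; MTBE, reformate, ethanol drop out. The sulfur mass and energy requirements are met with equality.
So heavy naphtha = 1.027 barrels, light naphtha = 1.527 barrels.
Cost = 93.02·1.027 + 103.81·1.527 = 254.0494.

$254.05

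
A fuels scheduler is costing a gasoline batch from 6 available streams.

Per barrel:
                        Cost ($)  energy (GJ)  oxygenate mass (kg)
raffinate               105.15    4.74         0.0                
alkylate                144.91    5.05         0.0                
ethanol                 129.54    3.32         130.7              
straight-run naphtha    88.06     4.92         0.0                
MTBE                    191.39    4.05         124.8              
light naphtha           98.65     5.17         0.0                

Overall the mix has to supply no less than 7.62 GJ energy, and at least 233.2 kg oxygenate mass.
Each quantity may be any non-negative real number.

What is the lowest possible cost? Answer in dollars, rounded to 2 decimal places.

$261.49

Let x1 = barrels of raffinate, x2 = barrels of alkylate, x3 = barrels of ethanol, x4 = barrels of straight-run naphtha, x5 = barrels of MTBE, x6 = barrels of light naphtha.
Minimize 105.15x1 + 144.91x2 + 129.54x3 + 88.06x4 + 191.39x5 + 98.65x6 subject to:
  4.74x1 + 5.05x2 + 3.32x3 + 4.92x4 + 4.05x5 + 5.17x6 ≥ 7.62   (energy)
  130.7x3 + 124.8x5 ≥ 233.2   (oxygenate mass)
  x1, x2, x3, x4, x5, x6 ≥ 0.
The cheapest feasible vertex uses only ethanol, straight-run naphtha; raffinate, alkylate, MTBE, light naphtha are not used. The energy and oxygenate mass requirements are met with equality.
Optimal quantities: ethanol = 1.7842 barrels, straight-run naphtha = 0.34478 barrels.
Cost = 129.54·1.7842 + 88.06·0.34478 = 261.4866.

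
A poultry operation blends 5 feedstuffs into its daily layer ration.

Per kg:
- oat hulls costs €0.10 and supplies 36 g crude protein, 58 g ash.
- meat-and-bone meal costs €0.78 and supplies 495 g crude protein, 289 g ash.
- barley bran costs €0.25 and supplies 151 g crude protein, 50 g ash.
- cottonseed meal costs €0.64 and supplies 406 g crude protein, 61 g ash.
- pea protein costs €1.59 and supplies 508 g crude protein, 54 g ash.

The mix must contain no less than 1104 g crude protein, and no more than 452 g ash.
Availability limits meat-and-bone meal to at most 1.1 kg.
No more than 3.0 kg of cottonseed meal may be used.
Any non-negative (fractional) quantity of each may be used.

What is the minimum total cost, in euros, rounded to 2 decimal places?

Let x1 = kg of oat hulls, x2 = kg of meat-and-bone meal, x3 = kg of barley bran, x4 = kg of cottonseed meal, x5 = kg of pea protein.
min 0.1x1 + 0.78x2 + 0.25x3 + 0.64x4 + 1.59x5 s.t.:
  36x1 + 495x2 + 151x3 + 406x4 + 508x5 ≥ 1104   (crude protein)
  58x1 + 289x2 + 50x3 + 61x4 + 54x5 ≤ 452   (ash)
  x2 ≤ 1.1
  x4 ≤ 3
  x1, x2, x3, x4, x5 ≥ 0.
The cheapest feasible vertex uses only meat-and-bone meal, cottonseed meal; oat hulls, barley bran, pea protein are not used. There the crude protein and the meat-and-bone meal cap constraints are tight.
Optimal quantities: meat-and-bone meal = 1.1 kg, cottonseed meal = 1.378 kg.
Objective = 0.78·1.1 + 0.64·1.378 = 1.7399.

€1.74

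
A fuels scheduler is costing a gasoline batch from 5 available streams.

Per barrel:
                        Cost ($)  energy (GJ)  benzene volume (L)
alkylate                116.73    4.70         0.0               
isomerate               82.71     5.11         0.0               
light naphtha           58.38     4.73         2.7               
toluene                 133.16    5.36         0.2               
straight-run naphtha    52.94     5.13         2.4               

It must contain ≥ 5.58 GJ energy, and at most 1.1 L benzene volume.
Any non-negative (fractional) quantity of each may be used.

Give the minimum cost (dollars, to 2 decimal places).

$76.52

This is a linear program. Let x1 = barrels of alkylate, x2 = barrels of isomerate, x3 = barrels of light naphtha, x4 = barrels of toluene, x5 = barrels of straight-run naphtha.
Minimise 116.73x1 + 82.71x2 + 58.38x3 + 133.16x4 + 52.94x5 with:
  4.7x1 + 5.11x2 + 4.73x3 + 5.36x4 + 5.13x5 ≥ 5.58   (energy)
  2.7x3 + 0.2x4 + 2.4x5 ≤ 1.1   (benzene volume)
  x1, x2, x3, x4, x5 ≥ 0.
The minimum-cost mix takes nothing from alkylate, light naphtha, toluene — only isomerate, straight-run naphtha. The energy and benzene volume requirements are met with equality.
That vertex is x2 = 0.6318, x5 = 0.4583.
Objective = 82.71·0.6318 + 52.94·0.4583 = 76.5186.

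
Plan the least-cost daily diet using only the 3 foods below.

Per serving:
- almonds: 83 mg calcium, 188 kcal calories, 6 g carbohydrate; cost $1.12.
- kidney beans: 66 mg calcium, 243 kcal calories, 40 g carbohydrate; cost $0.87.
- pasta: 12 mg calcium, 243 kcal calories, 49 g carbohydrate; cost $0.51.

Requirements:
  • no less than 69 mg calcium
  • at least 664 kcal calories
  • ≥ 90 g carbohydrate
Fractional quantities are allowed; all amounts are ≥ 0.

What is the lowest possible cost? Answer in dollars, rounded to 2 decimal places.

$1.63

Let x1 = servings of almonds, x2 = servings of kidney beans, x3 = servings of pasta.
min 1.12x1 + 0.87x2 + 0.51x3 with:
  83x1 + 66x2 + 12x3 ≥ 69   (calcium)
  188x1 + 243x2 + 243x3 ≥ 664   (calories)
  6x1 + 40x2 + 49x3 ≥ 90   (carbohydrate)
  x1, x2, x3 ≥ 0.
The cheapest feasible vertex uses only kidney beans, pasta; almonds is not used. There the calcium and calories constraints are tight.
That vertex is x2 = 0.67055, x3 = 2.062.
Objective = 0.87·0.67055 + 0.51·2.062 = 1.634999.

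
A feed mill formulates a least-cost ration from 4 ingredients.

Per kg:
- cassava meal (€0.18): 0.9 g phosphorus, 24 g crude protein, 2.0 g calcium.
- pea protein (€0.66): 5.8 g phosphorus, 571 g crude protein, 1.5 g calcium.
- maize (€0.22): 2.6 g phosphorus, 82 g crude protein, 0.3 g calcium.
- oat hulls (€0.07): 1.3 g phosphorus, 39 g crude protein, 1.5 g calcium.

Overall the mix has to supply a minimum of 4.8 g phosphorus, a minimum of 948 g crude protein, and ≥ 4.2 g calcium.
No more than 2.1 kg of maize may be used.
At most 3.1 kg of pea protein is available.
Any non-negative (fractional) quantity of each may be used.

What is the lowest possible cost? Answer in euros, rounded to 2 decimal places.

€1.13

This is a linear program. Let x1 = kg of cassava meal, x2 = kg of pea protein, x3 = kg of maize, x4 = kg of oat hulls.
Minimise 0.18x1 + 0.66x2 + 0.22x3 + 0.07x4 subject to:
  0.9x1 + 5.8x2 + 2.6x3 + 1.3x4 ≥ 4.8   (phosphorus)
  24x1 + 571x2 + 82x3 + 39x4 ≥ 948   (crude protein)
  2x1 + 1.5x2 + 0.3x3 + 1.5x4 ≥ 4.2   (calcium)
  x3 ≤ 2.1
  x2 ≤ 3.1
  x1, x2, x3, x4 ≥ 0.
The cheapest feasible vertex uses only pea protein, oat hulls; cassava meal, maize are not used. Binding constraints: crude protein and calcium.
That vertex is x2 = 1.577, x4 = 1.223.
Total cost: 0.66·1.577 + 0.07·1.223 = 1.1264.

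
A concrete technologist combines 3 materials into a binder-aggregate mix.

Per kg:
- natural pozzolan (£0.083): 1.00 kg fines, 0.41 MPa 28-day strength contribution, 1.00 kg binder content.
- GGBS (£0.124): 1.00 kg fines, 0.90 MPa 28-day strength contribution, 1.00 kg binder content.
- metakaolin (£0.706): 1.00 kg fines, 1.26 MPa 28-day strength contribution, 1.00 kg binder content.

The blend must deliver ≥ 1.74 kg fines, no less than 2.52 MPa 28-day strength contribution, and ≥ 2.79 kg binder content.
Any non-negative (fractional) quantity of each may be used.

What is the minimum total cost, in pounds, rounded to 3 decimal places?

£0.347

Treat it as an LP. Let x1 = kg of natural pozzolan, x2 = kg of GGBS, x3 = kg of metakaolin.
Minimize 0.083x1 + 0.124x2 + 0.706x3 with:
  1x1 + 1x2 + 1x3 ≥ 1.74   (fines)
  0.41x1 + 0.9x2 + 1.26x3 ≥ 2.52   (28-day strength contribution)
  1x1 + 1x2 + 1x3 ≥ 2.79   (binder content)
  x1, x2, x3 ≥ 0.
The cheapest feasible vertex uses only GGBS; natural pozzolan, metakaolin are not used. The 28-day strength contribution requirement is met with equality.
Solving gives x2 = 2.8.
Hence cost = 0.124·2.8 = £0.34720.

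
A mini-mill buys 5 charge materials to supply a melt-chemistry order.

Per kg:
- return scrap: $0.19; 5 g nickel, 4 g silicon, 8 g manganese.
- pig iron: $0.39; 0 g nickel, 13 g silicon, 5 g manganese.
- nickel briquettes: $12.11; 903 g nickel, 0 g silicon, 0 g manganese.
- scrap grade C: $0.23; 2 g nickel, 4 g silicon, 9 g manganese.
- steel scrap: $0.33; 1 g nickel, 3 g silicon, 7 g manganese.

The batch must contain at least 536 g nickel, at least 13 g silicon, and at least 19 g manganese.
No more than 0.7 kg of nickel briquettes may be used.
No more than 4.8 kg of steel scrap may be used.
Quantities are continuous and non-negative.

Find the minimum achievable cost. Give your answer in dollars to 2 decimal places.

Let x1 = kg of return scrap, x2 = kg of pig iron, x3 = kg of nickel briquettes, x4 = kg of scrap grade C, x5 = kg of steel scrap.
min 0.19x1 + 0.39x2 + 12.11x3 + 0.23x4 + 0.33x5 with:
  5x1 + 903x3 + 2x4 + 1x5 ≥ 536   (nickel)
  4x1 + 13x2 + 4x4 + 3x5 ≥ 13   (silicon)
  8x1 + 5x2 + 9x4 + 7x5 ≥ 19   (manganese)
  x3 ≤ 0.7
  x5 ≤ 4.8
  x1, x2, x3, x4, x5 ≥ 0.
At the optimum only return scrap, pig iron, nickel briquettes are positive (scrap grade C, steel scrap = 0). There the nickel, silicon, manganese constraints are tight.
Optimal quantities: return scrap = 2.167 kg, pig iron = 0.3333 kg, nickel briquettes = 0.5816 kg.
Total cost: 0.19·2.167 + 0.39·0.3333 + 12.11·0.5816 = 7.5849.

$7.58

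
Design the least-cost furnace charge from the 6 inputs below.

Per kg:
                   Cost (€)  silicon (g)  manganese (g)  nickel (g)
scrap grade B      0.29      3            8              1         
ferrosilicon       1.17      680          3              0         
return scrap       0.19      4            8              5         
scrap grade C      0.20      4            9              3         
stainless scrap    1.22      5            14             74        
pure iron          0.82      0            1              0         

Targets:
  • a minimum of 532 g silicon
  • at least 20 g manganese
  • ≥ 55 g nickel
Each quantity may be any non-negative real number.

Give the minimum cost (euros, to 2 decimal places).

€1.92

Let x1 = kg of scrap grade B, x2 = kg of ferrosilicon, x3 = kg of return scrap, x4 = kg of scrap grade C, x5 = kg of stainless scrap, x6 = kg of pure iron.
Minimize 0.29x1 + 1.17x2 + 0.19x3 + 0.2x4 + 1.22x5 + 0.82x6 s.t.:
  3x1 + 680x2 + 4x3 + 4x4 + 5x5 ≥ 532   (silicon)
  8x1 + 3x2 + 8x3 + 9x4 + 14x5 + 1x6 ≥ 20   (manganese)
  1x1 + 5x3 + 3x4 + 74x5 ≥ 55   (nickel)
  x1, x2, x3, x4, x5, x6 ≥ 0.
The optimal basis is {ferrosilicon, return scrap, stainless scrap}; scrap grade B, scrap grade C, pure iron drop out. The silicon, manganese, nickel requirements are met with equality.
So ferrosilicon = 0.7713 kg, return scrap = 1.032 kg, stainless scrap = 0.6735 kg.
Hence cost = 1.17·0.7713 + 0.19·1.032 + 1.22·0.6735 = €1.9202.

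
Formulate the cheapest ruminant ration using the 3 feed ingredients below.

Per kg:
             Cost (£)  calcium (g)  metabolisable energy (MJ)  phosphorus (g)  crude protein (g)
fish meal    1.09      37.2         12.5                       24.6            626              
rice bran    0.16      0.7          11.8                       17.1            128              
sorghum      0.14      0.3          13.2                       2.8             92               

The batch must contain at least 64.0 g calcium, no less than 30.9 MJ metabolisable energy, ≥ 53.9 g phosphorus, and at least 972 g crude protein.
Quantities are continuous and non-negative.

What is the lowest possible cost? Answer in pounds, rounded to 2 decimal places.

Treat it as an LP. Let x1 = kg of fish meal, x2 = kg of rice bran, x3 = kg of sorghum.
Minimise 1.09x1 + 0.16x2 + 0.14x3 with:
  37.2x1 + 0.7x2 + 0.3x3 ≥ 64   (calcium)
  12.5x1 + 11.8x2 + 13.2x3 ≥ 30.9   (metabolisable energy)
  24.6x1 + 17.1x2 + 2.8x3 ≥ 53.9   (phosphorus)
  626x1 + 128x2 + 92x3 ≥ 972   (crude protein)
  x1, x2, x3 ≥ 0.
The optimal mix uses every input. The calcium, metabolisable energy, phosphorus requirements are met with equality.
So fish meal = 1.707 kg, rice bran = 0.6772 kg, sorghum = 0.1193 kg.
Hence cost = 1.09·1.707 + 0.16·0.6772 + 0.14·0.1193 = £1.9857.

£1.99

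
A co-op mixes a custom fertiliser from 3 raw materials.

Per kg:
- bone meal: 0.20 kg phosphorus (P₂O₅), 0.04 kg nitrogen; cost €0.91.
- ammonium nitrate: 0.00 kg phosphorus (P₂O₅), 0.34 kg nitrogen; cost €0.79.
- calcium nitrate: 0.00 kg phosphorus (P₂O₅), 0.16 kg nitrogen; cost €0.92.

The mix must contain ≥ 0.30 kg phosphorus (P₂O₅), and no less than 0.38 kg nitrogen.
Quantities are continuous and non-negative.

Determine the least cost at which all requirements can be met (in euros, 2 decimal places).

€2.11

Treat it as an LP. Let x1 = kg of bone meal, x2 = kg of ammonium nitrate, x3 = kg of calcium nitrate.
Minimize 0.91x1 + 0.79x2 + 0.92x3 subject to:
  0.2x1 ≥ 0.3   (phosphorus (P₂O₅))
  0.04x1 + 0.34x2 + 0.16x3 ≥ 0.38   (nitrogen)
  x1, x2, x3 ≥ 0.
The minimum-cost mix takes nothing from calcium nitrate — only bone meal, ammonium nitrate. Binding constraints: phosphorus (P₂O₅) and nitrogen.
That vertex is x1 = 1.5, x2 = 0.9412.
Total cost: 0.91·1.5 + 0.79·0.9412 = 2.1085.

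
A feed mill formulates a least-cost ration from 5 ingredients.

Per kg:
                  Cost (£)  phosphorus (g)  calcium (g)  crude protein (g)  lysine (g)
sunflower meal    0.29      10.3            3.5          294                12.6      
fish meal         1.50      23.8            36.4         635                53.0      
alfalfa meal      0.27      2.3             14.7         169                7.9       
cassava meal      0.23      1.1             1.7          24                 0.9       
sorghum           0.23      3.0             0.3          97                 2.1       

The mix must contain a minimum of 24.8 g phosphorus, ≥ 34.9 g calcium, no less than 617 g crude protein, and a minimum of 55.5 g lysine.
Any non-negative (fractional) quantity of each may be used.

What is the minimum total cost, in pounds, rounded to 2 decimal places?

£1.41

This is a linear program. Let x1 = kg of sunflower meal, x2 = kg of fish meal, x3 = kg of alfalfa meal, x4 = kg of cassava meal, x5 = kg of sorghum.
min 0.29x1 + 1.5x2 + 0.27x3 + 0.23x4 + 0.23x5 with:
  10.3x1 + 23.8x2 + 2.3x3 + 1.1x4 + 3x5 ≥ 24.8   (phosphorus)
  3.5x1 + 36.4x2 + 14.7x3 + 1.7x4 + 0.3x5 ≥ 34.9   (calcium)
  294x1 + 635x2 + 169x3 + 24x4 + 97x5 ≥ 617   (crude protein)
  12.6x1 + 53x2 + 7.9x3 + 0.9x4 + 2.1x5 ≥ 55.5   (lysine)
  x1, x2, x3, x4, x5 ≥ 0.
The minimum-cost mix takes nothing from fish meal, cassava meal, sorghum — only sunflower meal, alfalfa meal. There the calcium and lysine constraints are tight.
Solving gives x1 = 3.428, x3 = 1.558.
Cost = 0.29·3.428 + 0.27·1.558 = 1.4148.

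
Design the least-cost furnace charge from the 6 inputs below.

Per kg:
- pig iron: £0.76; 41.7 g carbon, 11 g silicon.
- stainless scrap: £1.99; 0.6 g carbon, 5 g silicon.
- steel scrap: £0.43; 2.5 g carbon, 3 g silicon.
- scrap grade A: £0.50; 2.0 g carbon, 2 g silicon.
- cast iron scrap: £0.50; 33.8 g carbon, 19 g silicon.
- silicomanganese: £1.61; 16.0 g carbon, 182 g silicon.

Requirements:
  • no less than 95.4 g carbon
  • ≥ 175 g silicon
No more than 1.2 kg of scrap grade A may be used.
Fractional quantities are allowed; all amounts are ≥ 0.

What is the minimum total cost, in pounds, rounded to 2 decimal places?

Treat it as an LP. Let x1 = kg of pig iron, x2 = kg of stainless scrap, x3 = kg of steel scrap, x4 = kg of scrap grade A, x5 = kg of cast iron scrap, x6 = kg of silicomanganese.
min 0.76x1 + 1.99x2 + 0.43x3 + 0.5x4 + 0.5x5 + 1.61x6 subject to:
  41.7x1 + 0.6x2 + 2.5x3 + 2x4 + 33.8x5 + 16x6 ≥ 95.4   (carbon)
  11x1 + 5x2 + 3x3 + 2x4 + 19x5 + 182x6 ≥ 175   (silicon)
  x4 ≤ 1.2
  x1, x2, x3, x4, x5, x6 ≥ 0.
The minimum-cost mix takes nothing from pig iron, stainless scrap, steel scrap, scrap grade A — only cast iron scrap, silicomanganese. The carbon and silicon requirements are met with equality.
Optimal quantities: cast iron scrap = 2.49 kg, silicomanganese = 0.7016 kg.
Hence cost = 0.5·2.49 + 1.61·0.7016 = £2.3746.

£2.37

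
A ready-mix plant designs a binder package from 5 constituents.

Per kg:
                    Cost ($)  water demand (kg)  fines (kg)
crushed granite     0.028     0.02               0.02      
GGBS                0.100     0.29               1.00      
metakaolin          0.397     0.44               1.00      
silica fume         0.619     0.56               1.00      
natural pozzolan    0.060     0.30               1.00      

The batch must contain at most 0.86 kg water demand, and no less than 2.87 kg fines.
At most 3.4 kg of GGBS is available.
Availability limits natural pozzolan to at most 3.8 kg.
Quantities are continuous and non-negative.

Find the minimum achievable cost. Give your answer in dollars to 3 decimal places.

Let x1 = kg of crushed granite, x2 = kg of GGBS, x3 = kg of metakaolin, x4 = kg of silica fume, x5 = kg of natural pozzolan.
min 0.028x1 + 0.1x2 + 0.397x3 + 0.619x4 + 0.06x5 s.t.:
  0.02x1 + 0.29x2 + 0.44x3 + 0.56x4 + 0.3x5 ≤ 0.86   (water demand)
  0.02x1 + 1x2 + 1x3 + 1x4 + 1x5 ≥ 2.87   (fines)
  x2 ≤ 3.4
  x5 ≤ 3.8
  x1, x2, x3, x4, x5 ≥ 0.
The minimum-cost mix takes nothing from crushed granite, metakaolin, silica fume — only GGBS, natural pozzolan. Binding constraints: water demand and fines.
That vertex is x2 = 0.1, x5 = 2.77.
Objective = 0.1·0.1 + 0.06·2.77 = 0.17620.

$0.176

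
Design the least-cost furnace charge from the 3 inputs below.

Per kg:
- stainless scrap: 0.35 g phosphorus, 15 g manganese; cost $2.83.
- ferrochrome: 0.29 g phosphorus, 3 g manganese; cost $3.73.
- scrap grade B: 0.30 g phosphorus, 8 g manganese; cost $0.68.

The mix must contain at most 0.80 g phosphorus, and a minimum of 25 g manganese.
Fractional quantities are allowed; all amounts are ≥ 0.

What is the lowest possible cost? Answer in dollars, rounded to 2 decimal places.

$3.13

Set it up as a linear program. Let x1 = kg of stainless scrap, x2 = kg of ferrochrome, x3 = kg of scrap grade B.
Minimize 2.83x1 + 3.73x2 + 0.68x3 with:
  0.35x1 + 0.29x2 + 0.3x3 ≤ 0.8   (phosphorus)
  15x1 + 3x2 + 8x3 ≥ 25   (manganese)
  x1, x2, x3 ≥ 0.
The minimum-cost mix takes nothing from ferrochrome — only stainless scrap, scrap grade B. Binding constraints: phosphorus and manganese.
Optimal quantities: stainless scrap = 0.6471 kg, scrap grade B = 1.912 kg.
Total cost: 2.83·0.6471 + 0.68·1.912 = 3.1315.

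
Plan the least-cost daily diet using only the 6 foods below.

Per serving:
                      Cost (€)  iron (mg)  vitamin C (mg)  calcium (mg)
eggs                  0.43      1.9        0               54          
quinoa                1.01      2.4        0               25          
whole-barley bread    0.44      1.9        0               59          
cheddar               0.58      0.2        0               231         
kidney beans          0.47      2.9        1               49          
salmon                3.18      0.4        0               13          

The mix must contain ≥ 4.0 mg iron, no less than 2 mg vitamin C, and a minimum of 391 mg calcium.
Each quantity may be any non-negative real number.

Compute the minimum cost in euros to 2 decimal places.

€1.68

Set it up as a linear program. Let x1 = servings of eggs, x2 = servings of quinoa, x3 = servings of whole-barley bread, x4 = servings of cheddar, x5 = servings of kidney beans, x6 = servings of salmon.
Minimise 0.43x1 + 1.01x2 + 0.44x3 + 0.58x4 + 0.47x5 + 3.18x6 subject to:
  1.9x1 + 2.4x2 + 1.9x3 + 0.2x4 + 2.9x5 + 0.4x6 ≥ 4   (iron)
  1x5 ≥ 2   (vitamin C)
  54x1 + 25x2 + 59x3 + 231x4 + 49x5 + 13x6 ≥ 391   (calcium)
  x1, x2, x3, x4, x5, x6 ≥ 0.
The cheapest feasible vertex uses only cheddar, kidney beans; eggs, quinoa, whole-barley bread, salmon are not used. There the vitamin C and calcium constraints are tight.
Optimal quantities: cheddar = 1.268 servings, kidney beans = 2 servings.
Hence cost = 0.58·1.268 + 0.47·2 = €1.6754.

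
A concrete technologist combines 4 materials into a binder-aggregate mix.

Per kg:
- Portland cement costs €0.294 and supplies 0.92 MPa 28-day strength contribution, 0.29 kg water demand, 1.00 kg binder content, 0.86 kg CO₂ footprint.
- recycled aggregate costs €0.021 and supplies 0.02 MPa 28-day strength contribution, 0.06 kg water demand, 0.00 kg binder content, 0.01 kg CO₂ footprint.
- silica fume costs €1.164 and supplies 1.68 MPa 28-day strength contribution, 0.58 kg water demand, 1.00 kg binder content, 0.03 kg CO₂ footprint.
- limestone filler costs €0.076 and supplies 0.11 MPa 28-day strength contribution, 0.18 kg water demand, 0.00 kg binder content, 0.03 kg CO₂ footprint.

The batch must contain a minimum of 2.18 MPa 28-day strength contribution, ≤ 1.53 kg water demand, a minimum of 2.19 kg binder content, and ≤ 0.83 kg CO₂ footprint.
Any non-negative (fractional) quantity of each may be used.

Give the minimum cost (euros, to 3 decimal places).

Let x1 = kg of Portland cement, x2 = kg of recycled aggregate, x3 = kg of silica fume, x4 = kg of limestone filler.
min 0.294x1 + 0.021x2 + 1.164x3 + 0.076x4 s.t.:
  0.92x1 + 0.02x2 + 1.68x3 + 0.11x4 ≥ 2.18   (28-day strength contribution)
  0.29x1 + 0.06x2 + 0.58x3 + 0.18x4 ≤ 1.53   (water demand)
  1x1 + 1x3 ≥ 2.19   (binder content)
  0.86x1 + 0.01x2 + 0.03x3 + 0.03x4 ≤ 0.83   (CO₂ footprint)
  x1, x2, x3, x4 ≥ 0.
At the optimum only Portland cement, silica fume are positive (recycled aggregate, limestone filler = 0). Binding constraints: binder content and CO₂ footprint.
Optimal quantities: Portland cement = 0.9208 kg, silica fume = 1.269 kg.
Hence cost = 0.294·0.9208 + 1.164·1.269 = €1.74783.

€1.748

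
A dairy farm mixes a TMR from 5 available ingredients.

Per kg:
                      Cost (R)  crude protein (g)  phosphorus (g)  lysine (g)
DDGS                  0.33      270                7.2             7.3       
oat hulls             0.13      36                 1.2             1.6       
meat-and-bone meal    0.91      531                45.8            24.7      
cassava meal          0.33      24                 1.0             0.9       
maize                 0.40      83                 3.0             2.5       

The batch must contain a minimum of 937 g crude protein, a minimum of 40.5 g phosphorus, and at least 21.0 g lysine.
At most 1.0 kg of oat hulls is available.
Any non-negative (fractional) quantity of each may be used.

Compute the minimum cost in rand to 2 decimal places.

R1.27

Set it up as a linear program. Let x1 = kg of DDGS, x2 = kg of oat hulls, x3 = kg of meat-and-bone meal, x4 = kg of cassava meal, x5 = kg of maize.
Minimise 0.33x1 + 0.13x2 + 0.91x3 + 0.33x4 + 0.4x5 subject to:
  270x1 + 36x2 + 531x3 + 24x4 + 83x5 ≥ 937   (crude protein)
  7.2x1 + 1.2x2 + 45.8x3 + 1x4 + 3x5 ≥ 40.5   (phosphorus)
  7.3x1 + 1.6x2 + 24.7x3 + 0.9x4 + 2.5x5 ≥ 21   (lysine)
  x2 ≤ 1
  x1, x2, x3, x4, x5 ≥ 0.
The cheapest feasible vertex uses only DDGS, meat-and-bone meal; oat hulls, cassava meal, maize are not used. Binding constraints: crude protein and phosphorus.
Optimal quantities: DDGS = 2.506 kg, meat-and-bone meal = 0.4903 kg.
Total cost: 0.33·2.506 + 0.91·0.4903 = 1.2732.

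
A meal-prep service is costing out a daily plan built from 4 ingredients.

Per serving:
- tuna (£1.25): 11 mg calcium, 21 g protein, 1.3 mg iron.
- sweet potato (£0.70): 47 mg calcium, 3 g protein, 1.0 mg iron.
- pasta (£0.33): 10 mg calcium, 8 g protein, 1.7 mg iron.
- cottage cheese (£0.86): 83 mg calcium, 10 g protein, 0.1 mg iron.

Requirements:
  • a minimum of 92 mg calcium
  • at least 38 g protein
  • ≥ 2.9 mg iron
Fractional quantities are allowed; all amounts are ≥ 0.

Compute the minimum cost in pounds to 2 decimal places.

£1.85

Let x1 = servings of tuna, x2 = servings of sweet potato, x3 = servings of pasta, x4 = servings of cottage cheese.
Minimize 1.25x1 + 0.7x2 + 0.33x3 + 0.86x4 subject to:
  11x1 + 47x2 + 10x3 + 83x4 ≥ 92   (calcium)
  21x1 + 3x2 + 8x3 + 10x4 ≥ 38   (protein)
  1.3x1 + 1x2 + 1.7x3 + 0.1x4 ≥ 2.9   (iron)
  x1, x2, x3, x4 ≥ 0.
The optimal basis is {pasta, cottage cheese}; tuna, sweet potato drop out. There the calcium and protein constraints are tight.
Solving gives x3 = 3.961, x4 = 0.6312.
Objective = 0.33·3.961 + 0.86·0.6312 = 1.8500.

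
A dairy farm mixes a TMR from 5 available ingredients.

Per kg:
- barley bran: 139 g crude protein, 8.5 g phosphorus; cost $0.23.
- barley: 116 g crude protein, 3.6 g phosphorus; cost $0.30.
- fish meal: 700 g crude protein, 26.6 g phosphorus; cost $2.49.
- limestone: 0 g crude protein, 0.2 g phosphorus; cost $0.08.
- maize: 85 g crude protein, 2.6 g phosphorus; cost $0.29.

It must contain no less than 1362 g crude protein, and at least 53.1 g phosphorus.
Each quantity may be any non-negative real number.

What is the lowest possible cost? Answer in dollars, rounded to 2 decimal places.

Set it up as a linear program. Let x1 = kg of barley bran, x2 = kg of barley, x3 = kg of fish meal, x4 = kg of limestone, x5 = kg of maize.
Minimize 0.23x1 + 0.3x2 + 2.49x3 + 0.08x4 + 0.29x5 subject to:
  139x1 + 116x2 + 700x3 + 85x5 ≥ 1362   (crude protein)
  8.5x1 + 3.6x2 + 26.6x3 + 0.2x4 + 2.6x5 ≥ 53.1   (phosphorus)
  x1, x2, x3, x4, x5 ≥ 0.
At the optimum only barley bran is positive (barley, fish meal, limestone, maize = 0). There the crude protein constraint is tight.
Solving gives x1 = 9.799.
Objective = 0.23·9.799 = 2.2538.

$2.25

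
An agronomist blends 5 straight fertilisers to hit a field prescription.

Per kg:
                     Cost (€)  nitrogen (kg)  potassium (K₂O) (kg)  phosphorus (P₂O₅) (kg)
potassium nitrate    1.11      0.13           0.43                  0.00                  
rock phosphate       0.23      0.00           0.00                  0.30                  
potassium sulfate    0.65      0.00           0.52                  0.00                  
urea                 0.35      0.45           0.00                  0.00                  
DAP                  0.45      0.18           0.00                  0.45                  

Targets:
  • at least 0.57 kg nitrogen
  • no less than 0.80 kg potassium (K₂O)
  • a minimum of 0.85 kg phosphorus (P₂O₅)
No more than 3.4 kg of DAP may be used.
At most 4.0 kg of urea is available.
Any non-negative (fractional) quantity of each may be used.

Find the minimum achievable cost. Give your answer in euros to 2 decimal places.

Let x1 = kg of potassium nitrate, x2 = kg of rock phosphate, x3 = kg of potassium sulfate, x4 = kg of urea, x5 = kg of DAP.
Minimize 1.11x1 + 0.23x2 + 0.65x3 + 0.35x4 + 0.45x5 with:
  0.13x1 + 0.45x4 + 0.18x5 ≥ 0.57   (nitrogen)
  0.43x1 + 0.52x3 ≥ 0.8   (potassium (K₂O))
  0.3x2 + 0.45x5 ≥ 0.85   (phosphorus (P₂O₅))
  x5 ≤ 3.4
  x4 ≤ 4
  x1, x2, x3, x4, x5 ≥ 0.
At the optimum only potassium sulfate, urea, DAP are positive (potassium nitrate, rock phosphate = 0). Binding constraints: nitrogen, potassium (K₂O), phosphorus (P₂O₅).
Solving gives x3 = 1.538, x4 = 0.5111, x5 = 1.889.
Cost = 0.65·1.538 + 0.35·0.5111 + 0.45·1.889 = 2.0286.

€2.03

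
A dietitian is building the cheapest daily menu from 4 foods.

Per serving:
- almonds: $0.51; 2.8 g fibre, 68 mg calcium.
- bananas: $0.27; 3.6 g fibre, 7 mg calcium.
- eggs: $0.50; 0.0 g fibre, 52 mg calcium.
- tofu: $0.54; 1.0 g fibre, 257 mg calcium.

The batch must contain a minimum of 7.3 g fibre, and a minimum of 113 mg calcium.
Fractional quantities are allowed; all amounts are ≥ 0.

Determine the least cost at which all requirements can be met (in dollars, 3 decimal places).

$0.728

Set it up as a linear program. Let x1 = servings of almonds, x2 = servings of bananas, x3 = servings of eggs, x4 = servings of tofu.
Minimize 0.51x1 + 0.27x2 + 0.5x3 + 0.54x4 subject to:
  2.8x1 + 3.6x2 + 1x4 ≥ 7.3   (fibre)
  68x1 + 7x2 + 52x3 + 257x4 ≥ 113   (calcium)
  x1, x2, x3, x4 ≥ 0.
The optimal basis is {bananas, tofu}; almonds, eggs drop out. There the fibre and calcium constraints are tight.
So bananas = 1.92 servings, tofu = 0.3874 servings.
Objective = 0.27·1.92 + 0.54·0.3874 = 0.72760.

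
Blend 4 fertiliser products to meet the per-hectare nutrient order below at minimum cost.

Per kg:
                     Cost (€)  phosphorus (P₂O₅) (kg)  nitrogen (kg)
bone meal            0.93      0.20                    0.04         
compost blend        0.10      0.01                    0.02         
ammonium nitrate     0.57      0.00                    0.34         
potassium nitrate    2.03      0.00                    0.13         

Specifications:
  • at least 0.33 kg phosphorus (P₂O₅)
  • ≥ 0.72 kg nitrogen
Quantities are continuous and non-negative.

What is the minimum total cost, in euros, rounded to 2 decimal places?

Let x1 = kg of bone meal, x2 = kg of compost blend, x3 = kg of ammonium nitrate, x4 = kg of potassium nitrate.
Minimize 0.93x1 + 0.1x2 + 0.57x3 + 2.03x4 subject to:
  0.2x1 + 0.01x2 ≥ 0.33   (phosphorus (P₂O₅))
  0.04x1 + 0.02x2 + 0.34x3 + 0.13x4 ≥ 0.72   (nitrogen)
  x1, x2, x3, x4 ≥ 0.
The minimum-cost mix takes nothing from compost blend, potassium nitrate — only bone meal, ammonium nitrate. The phosphorus (P₂O₅) and nitrogen requirements are met with equality.
So bone meal = 1.65 kg, ammonium nitrate = 1.924 kg.
Cost = 0.93·1.65 + 0.57·1.924 = 2.6312.

€2.63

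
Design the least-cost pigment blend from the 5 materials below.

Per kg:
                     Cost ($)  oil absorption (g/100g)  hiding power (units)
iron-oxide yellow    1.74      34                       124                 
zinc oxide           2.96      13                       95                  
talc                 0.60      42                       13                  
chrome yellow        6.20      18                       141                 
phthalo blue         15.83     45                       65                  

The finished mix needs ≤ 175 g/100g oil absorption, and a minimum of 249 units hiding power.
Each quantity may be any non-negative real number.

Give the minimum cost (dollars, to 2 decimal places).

$3.49

Let x1 = kg of iron-oxide yellow, x2 = kg of zinc oxide, x3 = kg of talc, x4 = kg of chrome yellow, x5 = kg of phthalo blue.
Minimise 1.74x1 + 2.96x2 + 0.6x3 + 6.2x4 + 15.83x5 s.t.:
  34x1 + 13x2 + 42x3 + 18x4 + 45x5 ≤ 175   (oil absorption)
  124x1 + 95x2 + 13x3 + 141x4 + 65x5 ≥ 249   (hiding power)
  x1, x2, x3, x4, x5 ≥ 0.
The optimal basis is {iron-oxide yellow}; zinc oxide, talc, chrome yellow, phthalo blue drop out. Binding constraint: hiding power.
That vertex is x1 = 2.008.
Cost = 1.74·2.008 = 3.4939.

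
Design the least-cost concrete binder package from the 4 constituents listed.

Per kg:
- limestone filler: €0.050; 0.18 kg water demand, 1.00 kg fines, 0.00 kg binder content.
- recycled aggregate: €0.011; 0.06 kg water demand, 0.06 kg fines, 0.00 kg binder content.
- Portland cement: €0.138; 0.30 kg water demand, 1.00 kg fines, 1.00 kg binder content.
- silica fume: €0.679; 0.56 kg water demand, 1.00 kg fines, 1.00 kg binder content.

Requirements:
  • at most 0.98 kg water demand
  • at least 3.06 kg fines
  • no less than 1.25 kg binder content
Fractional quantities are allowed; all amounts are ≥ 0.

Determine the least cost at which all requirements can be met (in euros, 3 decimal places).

Let x1 = kg of limestone filler, x2 = kg of recycled aggregate, x3 = kg of Portland cement, x4 = kg of silica fume.
min 0.05x1 + 0.011x2 + 0.138x3 + 0.679x4 s.t.:
  0.18x1 + 0.06x2 + 0.3x3 + 0.56x4 ≤ 0.98   (water demand)
  1x1 + 0.06x2 + 1x3 + 1x4 ≥ 3.06   (fines)
  1x3 + 1x4 ≥ 1.25   (binder content)
  x1, x2, x3, x4 ≥ 0.
The cheapest feasible vertex uses only limestone filler, Portland cement; recycled aggregate, silica fume are not used. There the fines and binder content constraints are tight.
That vertex is x1 = 1.81, x3 = 1.25.
Objective = 0.05·1.81 + 0.138·1.25 = 0.26300.

€0.263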